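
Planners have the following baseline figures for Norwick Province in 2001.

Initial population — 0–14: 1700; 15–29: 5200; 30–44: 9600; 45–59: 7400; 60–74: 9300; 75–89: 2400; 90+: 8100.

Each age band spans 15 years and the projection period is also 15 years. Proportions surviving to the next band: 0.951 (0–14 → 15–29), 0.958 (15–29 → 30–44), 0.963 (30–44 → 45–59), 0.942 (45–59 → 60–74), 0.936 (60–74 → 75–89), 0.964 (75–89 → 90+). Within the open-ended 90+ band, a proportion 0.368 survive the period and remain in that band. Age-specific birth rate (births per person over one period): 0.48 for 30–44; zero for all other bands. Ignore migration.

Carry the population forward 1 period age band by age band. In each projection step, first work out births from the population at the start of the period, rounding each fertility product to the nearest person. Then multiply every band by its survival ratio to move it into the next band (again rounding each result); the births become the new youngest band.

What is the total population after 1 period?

41423

Call the bands 1 to 7, youngest first.
Period 1:
Births: 9600 × 0.48 = 4608
Band 2: 1700 × 0.951 = 1617
Band 3: 5200 × 0.958 = 4982
Band 4: 9600 × 0.963 = 9245
Band 5: 7400 × 0.942 = 6971
Band 6: 9300 × 0.936 = 8705
Band 7: 2400 × 0.964 + 8100 × 0.368 = 2314 + 2981 = 5295
→ [4608, 1617, 4982, 9245, 6971, 8705, 5295]
Total after period 1: 4608 + 1617 + 4982 + 9245 + 6971 + 8705 + 5295 = 41423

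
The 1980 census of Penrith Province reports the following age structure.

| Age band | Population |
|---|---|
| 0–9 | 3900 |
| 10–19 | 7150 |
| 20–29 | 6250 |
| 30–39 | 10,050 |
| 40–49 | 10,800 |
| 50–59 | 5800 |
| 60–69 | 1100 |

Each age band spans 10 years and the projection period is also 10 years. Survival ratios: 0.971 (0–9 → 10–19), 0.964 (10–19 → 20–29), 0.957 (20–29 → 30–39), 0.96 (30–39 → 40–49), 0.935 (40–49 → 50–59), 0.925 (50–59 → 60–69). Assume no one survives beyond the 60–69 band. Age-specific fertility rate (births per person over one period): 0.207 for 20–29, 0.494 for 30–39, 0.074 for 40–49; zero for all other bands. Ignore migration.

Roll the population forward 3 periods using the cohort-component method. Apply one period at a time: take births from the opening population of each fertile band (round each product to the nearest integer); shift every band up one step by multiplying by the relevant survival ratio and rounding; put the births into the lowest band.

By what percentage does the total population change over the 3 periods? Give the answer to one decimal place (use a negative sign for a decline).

After projecting period 1:
Births: 6250 × 0.207 = 1294  |  10050 × 0.494 = 4965  |  10800 × 0.074 = 799 — total 7058
10–19: 3900 × 0.971 = 3787
20–29: 7150 × 0.964 = 6893
30–39: 6250 × 0.957 = 5981
40–49: 10050 × 0.96 = 9648
50–59: 10800 × 0.935 = 10098
60–69: 5800 × 0.925 = 5365
Population now: 0–9=7058, 10–19=3787, 20–29=6893, 30–39=5981, 40–49=9648, 50–59=10098, 60–69=5365
After projecting period 2:
Births: 6893 × 0.207 = 1427  |  5981 × 0.494 = 2955  |  9648 × 0.074 = 714 — total 5096
10–19: 7058 × 0.971 = 6853
20–29: 3787 × 0.964 = 3651
30–39: 6893 × 0.957 = 6597
40–49: 5981 × 0.96 = 5742
50–59: 9648 × 0.935 = 9021
60–69: 10098 × 0.925 = 9341
Population now: 0–9=5096, 10–19=6853, 20–29=3651, 30–39=6597, 40–49=5742, 50–59=9021, 60–69=9341
After projecting period 3:
Births: 3651 × 0.207 = 756  |  6597 × 0.494 = 3259  |  5742 × 0.074 = 425 — total 4440
10–19: 5096 × 0.971 = 4948
20–29: 6853 × 0.964 = 6606
30–39: 3651 × 0.957 = 3494
40–49: 6597 × 0.96 = 6333
50–59: 5742 × 0.935 = 5369
60–69: 9021 × 0.925 = 8344
Population now: 0–9=4440, 10–19=4948, 20–29=6606, 30–39=3494, 40–49=6333, 50–59=5369, 60–69=8344
Total: 45050 → 39534; change = -5516; percentage change = -12.2%

-12.2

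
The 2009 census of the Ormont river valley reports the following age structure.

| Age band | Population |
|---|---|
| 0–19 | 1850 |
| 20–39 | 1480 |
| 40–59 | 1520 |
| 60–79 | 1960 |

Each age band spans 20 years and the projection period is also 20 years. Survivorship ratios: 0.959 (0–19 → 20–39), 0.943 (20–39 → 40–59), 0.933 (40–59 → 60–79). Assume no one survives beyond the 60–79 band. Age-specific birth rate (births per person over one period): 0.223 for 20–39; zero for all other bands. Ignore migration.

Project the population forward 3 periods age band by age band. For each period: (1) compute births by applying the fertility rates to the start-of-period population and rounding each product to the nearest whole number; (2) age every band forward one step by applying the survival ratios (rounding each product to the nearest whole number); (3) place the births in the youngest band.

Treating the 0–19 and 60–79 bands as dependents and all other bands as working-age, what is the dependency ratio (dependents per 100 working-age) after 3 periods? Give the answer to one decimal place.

240.6

Period 1.
Births: 1480 × 0.223 = 330
20–39: 1850 × 0.959 = 1774
40–59: 1480 × 0.943 = 1396
60–79: 1520 × 0.933 = 1418
→ [330, 1774, 1396, 1418]
Period 2.
Births: 1774 × 0.223 = 396
20–39: 330 × 0.959 = 316
40–59: 1774 × 0.943 = 1673
60–79: 1396 × 0.933 = 1302
→ [396, 316, 1673, 1302]
Period 3.
Births: 316 × 0.223 = 70
20–39: 396 × 0.959 = 380
40–59: 316 × 0.943 = 298
60–79: 1673 × 0.933 = 1561
→ [70, 380, 298, 1561]
Dependents (band 0–19 + band 60–79) = 70 + 1561 = 1631; working-age = 678; ratio = 1631/678 × 100 = 240.6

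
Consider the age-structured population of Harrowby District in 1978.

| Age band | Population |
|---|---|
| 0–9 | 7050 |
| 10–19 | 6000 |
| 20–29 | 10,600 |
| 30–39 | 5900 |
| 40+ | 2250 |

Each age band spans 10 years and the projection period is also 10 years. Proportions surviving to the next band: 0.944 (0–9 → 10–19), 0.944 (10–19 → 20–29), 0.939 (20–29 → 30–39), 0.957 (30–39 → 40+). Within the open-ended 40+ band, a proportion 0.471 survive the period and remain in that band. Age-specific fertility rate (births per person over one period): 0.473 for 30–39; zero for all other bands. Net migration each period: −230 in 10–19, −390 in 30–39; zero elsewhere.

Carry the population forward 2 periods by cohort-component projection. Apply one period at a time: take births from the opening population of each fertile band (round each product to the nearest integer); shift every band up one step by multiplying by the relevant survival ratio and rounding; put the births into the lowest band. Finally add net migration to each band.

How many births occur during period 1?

2791

(Groups numbered youngest = 1 to oldest = 5.)
Period 1.
Births: 5900 × 0.473 = 2791
Group 2: 7050 × 0.944 = 6655
Group 3: 6000 × 0.944 = 5664
Group 4: 10600 × 0.939 = 9953
Group 5: 5900 × 0.957 + 2250 × 0.471 = 5646 + 1060 = 6706
Net migration: Group 2 − 230 → 6425; Group 4 − 390 → 9563
End of period: [2791, 6425, 5664, 9563, 6706]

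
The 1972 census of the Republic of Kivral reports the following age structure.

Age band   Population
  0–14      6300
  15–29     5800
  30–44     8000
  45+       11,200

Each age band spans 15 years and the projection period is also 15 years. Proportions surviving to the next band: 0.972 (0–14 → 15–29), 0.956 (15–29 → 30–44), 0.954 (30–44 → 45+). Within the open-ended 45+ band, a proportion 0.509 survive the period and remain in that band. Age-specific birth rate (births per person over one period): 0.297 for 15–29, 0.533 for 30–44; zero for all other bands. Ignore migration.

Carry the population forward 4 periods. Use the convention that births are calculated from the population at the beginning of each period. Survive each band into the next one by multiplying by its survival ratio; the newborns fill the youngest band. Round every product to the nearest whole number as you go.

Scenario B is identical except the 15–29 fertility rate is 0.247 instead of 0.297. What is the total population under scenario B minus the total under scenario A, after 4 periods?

-1340

— Period 1 —
Births: 5800 * 0.297 = 1723, 8000 * 0.533 = 4264 — total 5987
15–29: 6300 * 0.972 = 6124
30–44: 5800 * 0.956 = 5545
45+: 8000 * 0.954 + 11200 * 0.509 = 7632 + 5701 = 13333
Population now: 0–14=5987, 15–29=6124, 30–44=5545, 45+=13333
— Period 2 —
Births: 6124 * 0.297 = 1819, 5545 * 0.533 = 2955 — total 4774
15–29: 5987 * 0.972 = 5819
30–44: 6124 * 0.956 = 5855
45+: 5545 * 0.954 + 13333 * 0.509 = 5290 + 6786 = 12076
Population now: 0–14=4774, 15–29=5819, 30–44=5855, 45+=12076
— Period 3 —
Births: 5819 * 0.297 = 1728, 5855 * 0.533 = 3121 — total 4849
15–29: 4774 * 0.972 = 4640
30–44: 5819 * 0.956 = 5563
45+: 5855 * 0.954 + 12076 * 0.509 = 5586 + 6147 = 11733
Population now: 0–14=4849, 15–29=4640, 30–44=5563, 45+=11733
— Period 4 —
Births: 4640 * 0.297 = 1378, 5563 * 0.533 = 2965 — total 4343
15–29: 4849 * 0.972 = 4713
30–44: 4640 * 0.956 = 4436
45+: 5563 * 0.954 + 11733 * 0.509 = 5307 + 5972 = 11279
Population now: 0–14=4343, 15–29=4713, 30–44=4436, 45+=11279
Scenario A total after 4 periods: 24771
Scenario B projection —
— Period 1 —
Births: 5800 * 0.247 = 1433, 8000 * 0.533 = 4264 — total 5697
15–29: 6300 * 0.972 = 6124
30–44: 5800 * 0.956 = 5545
45+: 8000 * 0.954 + 11200 * 0.509 = 7632 + 5701 = 13333
Population now: 0–14=5697, 15–29=6124, 30–44=5545, 45+=13333
— Period 2 —
Births: 6124 * 0.247 = 1513, 5545 * 0.533 = 2955 — total 4468
15–29: 5697 * 0.972 = 5537
30–44: 6124 * 0.956 = 5855
45+: 5545 * 0.954 + 13333 * 0.509 = 5290 + 6786 = 12076
Population now: 0–14=4468, 15–29=5537, 30–44=5855, 45+=12076
— Period 3 —
Births: 5537 * 0.247 = 1368, 5855 * 0.533 = 3121 — total 4489
15–29: 4468 * 0.972 = 4343
30–44: 5537 * 0.956 = 5293
45+: 5855 * 0.954 + 12076 * 0.509 = 5586 + 6147 = 11733
Population now: 0–14=4489, 15–29=4343, 30–44=5293, 45+=11733
— Period 4 —
Births: 4343 * 0.247 = 1073, 5293 * 0.533 = 2821 — total 3894
15–29: 4489 * 0.972 = 4363
30–44: 4343 * 0.956 = 4152
45+: 5293 * 0.954 + 11733 * 0.509 = 5050 + 5972 = 11022
Population now: 0–14=3894, 15–29=4363, 30–44=4152, 45+=11022
Scenario B total after 4 periods: 23431
Difference B − A = 23431 − 24771 = -1340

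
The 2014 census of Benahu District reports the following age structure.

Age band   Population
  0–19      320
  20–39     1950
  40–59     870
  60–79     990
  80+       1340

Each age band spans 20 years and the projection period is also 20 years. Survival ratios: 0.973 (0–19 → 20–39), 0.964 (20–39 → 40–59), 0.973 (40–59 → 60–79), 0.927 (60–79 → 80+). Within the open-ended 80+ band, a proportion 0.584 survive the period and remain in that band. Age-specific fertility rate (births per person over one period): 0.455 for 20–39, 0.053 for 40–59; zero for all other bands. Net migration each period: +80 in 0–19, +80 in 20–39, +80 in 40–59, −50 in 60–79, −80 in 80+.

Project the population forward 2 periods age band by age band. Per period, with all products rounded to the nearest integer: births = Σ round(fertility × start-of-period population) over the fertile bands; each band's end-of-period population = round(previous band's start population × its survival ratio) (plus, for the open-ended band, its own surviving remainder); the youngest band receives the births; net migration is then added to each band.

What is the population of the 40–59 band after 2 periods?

457

After projecting period 1:
Births: 1950 × 0.455 = 887  |  870 × 0.053 = 46 — total 933
20–39: 320 × 0.973 = 311
40–59: 1950 × 0.964 = 1880
60–79: 870 × 0.973 = 847
80+: 990 × 0.927 + 1340 × 0.584 = 918 + 783 = 1701
Net migration: 0–19 + 80 → 1013; 20–39 + 80 → 391; 40–59 + 80 → 1960; 60–79 − 50 → 797; 80+ − 80 → 1621
Giving 1013 / 391 / 1960 / 797 / 1621.
After projecting period 2:
Births: 391 × 0.455 = 178  |  1960 × 0.053 = 104 — total 282
20–39: 1013 × 0.973 = 986
40–59: 391 × 0.964 = 377
60–79: 1960 × 0.973 = 1907
80+: 797 × 0.927 + 1621 × 0.584 = 739 + 947 = 1686
Net migration: 0–19 + 80 → 362; 20–39 + 80 → 1066; 40–59 + 80 → 457; 60–79 − 50 → 1857; 80+ − 80 → 1606
Giving 362 / 1066 / 457 / 1857 / 1606.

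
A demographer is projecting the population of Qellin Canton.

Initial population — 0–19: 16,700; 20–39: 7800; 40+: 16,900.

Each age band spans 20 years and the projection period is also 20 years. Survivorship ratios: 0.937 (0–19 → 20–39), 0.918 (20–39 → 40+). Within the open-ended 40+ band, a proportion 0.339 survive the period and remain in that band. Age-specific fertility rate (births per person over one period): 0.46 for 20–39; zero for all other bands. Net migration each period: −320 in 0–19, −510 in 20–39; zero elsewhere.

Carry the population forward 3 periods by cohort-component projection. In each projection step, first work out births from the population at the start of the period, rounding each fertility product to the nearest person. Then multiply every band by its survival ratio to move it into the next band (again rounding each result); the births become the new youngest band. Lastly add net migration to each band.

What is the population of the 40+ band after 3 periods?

8535

Let group 1 be 0–19 through group 3 = 40+.
After projecting period 1:
Births: 7800 × 0.46 = 3588
Group 2: 16700 × 0.937 = 15648
Group 3: 7800 × 0.918 + 16900 × 0.339 = 7160 + 5729 = 12889
Net migration: Group 1 − 320 → 3268; Group 2 − 510 → 15138
Population now: 0–19=3268, 20–39=15138, 40+=12889
After projecting period 2:
Births: 15138 × 0.46 = 6963
Group 2: 3268 × 0.937 = 3062
Group 3: 15138 × 0.918 + 12889 × 0.339 = 13897 + 4369 = 18266
Net migration: Group 1 − 320 → 6643; Group 2 − 510 → 2552
Population now: 0–19=6643, 20–39=2552, 40+=18266
After projecting period 3:
Births: 2552 × 0.46 = 1174
Group 2: 6643 × 0.937 = 6224
Group 3: 2552 × 0.918 + 18266 × 0.339 = 2343 + 6192 = 8535
Net migration: Group 1 − 320 → 854; Group 2 − 510 → 5714
Population now: 0–19=854, 20–39=5714, 40+=8535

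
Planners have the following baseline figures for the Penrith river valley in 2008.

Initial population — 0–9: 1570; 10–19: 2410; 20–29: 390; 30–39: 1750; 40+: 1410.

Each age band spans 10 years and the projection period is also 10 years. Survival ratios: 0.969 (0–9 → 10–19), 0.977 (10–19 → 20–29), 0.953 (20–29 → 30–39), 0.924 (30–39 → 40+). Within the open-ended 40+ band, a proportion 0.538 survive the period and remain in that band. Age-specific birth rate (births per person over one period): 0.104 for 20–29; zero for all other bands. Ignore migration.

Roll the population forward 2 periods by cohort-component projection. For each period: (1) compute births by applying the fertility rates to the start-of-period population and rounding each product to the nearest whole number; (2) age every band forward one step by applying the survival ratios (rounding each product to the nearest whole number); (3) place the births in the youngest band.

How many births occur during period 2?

245

Numbering the bands 1..5 from youngest to oldest:
Period 1:
Births: 390 * 0.104 = 41
Band 2: 1570 * 0.969 = 1521
Band 3: 2410 * 0.977 = 2355
Band 4: 390 * 0.953 = 372
Band 5: 1750 * 0.924 + 1410 * 0.538 = 1617 + 759 = 2376
Giving 41 / 1521 / 2355 / 372 / 2376.
Period 2:
Births: 2355 * 0.104 = 245
Band 2: 41 * 0.969 = 40
Band 3: 1521 * 0.977 = 1486
Band 4: 2355 * 0.953 = 2244
Band 5: 372 * 0.924 + 2376 * 0.538 = 344 + 1278 = 1622
Giving 245 / 40 / 1486 / 2244 / 1622.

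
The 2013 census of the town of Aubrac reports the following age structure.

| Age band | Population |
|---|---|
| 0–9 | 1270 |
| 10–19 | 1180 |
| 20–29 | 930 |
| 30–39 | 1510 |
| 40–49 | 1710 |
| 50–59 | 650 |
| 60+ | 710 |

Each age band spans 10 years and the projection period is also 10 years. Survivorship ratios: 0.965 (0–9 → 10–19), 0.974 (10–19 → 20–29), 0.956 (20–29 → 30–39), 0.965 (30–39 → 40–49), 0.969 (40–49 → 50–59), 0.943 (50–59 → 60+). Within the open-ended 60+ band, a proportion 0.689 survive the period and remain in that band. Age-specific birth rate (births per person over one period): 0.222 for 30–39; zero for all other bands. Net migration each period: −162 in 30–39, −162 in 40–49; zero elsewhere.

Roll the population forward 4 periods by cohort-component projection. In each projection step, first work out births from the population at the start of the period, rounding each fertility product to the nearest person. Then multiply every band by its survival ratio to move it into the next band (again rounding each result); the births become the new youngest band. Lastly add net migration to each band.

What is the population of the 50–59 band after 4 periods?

Period 1:
Births: 1510 × 0.222 = 335
10–19: 1270 × 0.965 = 1226
20–29: 1180 × 0.974 = 1149
30–39: 930 × 0.956 = 889
40–49: 1510 × 0.965 = 1457
50–59: 1710 × 0.969 = 1657
60+: 650 × 0.943 + 710 × 0.689 = 613 + 489 = 1102
Net migration: 30–39 − 162 → 727; 40–49 − 162 → 1295
Giving 335 / 1226 / 1149 / 727 / 1295 / 1657 / 1102.
Period 2:
Births: 727 × 0.222 = 161
10–19: 335 × 0.965 = 323
20–29: 1226 × 0.974 = 1194
30–39: 1149 × 0.956 = 1098
40–49: 727 × 0.965 = 702
50–59: 1295 × 0.969 = 1255
60+: 1657 × 0.943 + 1102 × 0.689 = 1563 + 759 = 2322
Net migration: 30–39 − 162 → 936; 40–49 − 162 → 540
Giving 161 / 323 / 1194 / 936 / 540 / 1255 / 2322.
Period 3:
Births: 936 × 0.222 = 208
10–19: 161 × 0.965 = 155
20–29: 323 × 0.974 = 315
30–39: 1194 × 0.956 = 1141
40–49: 936 × 0.965 = 903
50–59: 540 × 0.969 = 523
60+: 1255 × 0.943 + 2322 × 0.689 = 1183 + 1600 = 2783
Net migration: 30–39 − 162 → 979; 40–49 − 162 → 741
Giving 208 / 155 / 315 / 979 / 741 / 523 / 2783.
Period 4:
Births: 979 × 0.222 = 217
10–19: 208 × 0.965 = 201
20–29: 155 × 0.974 = 151
30–39: 315 × 0.956 = 301
40–49: 979 × 0.965 = 945
50–59: 741 × 0.969 = 718
60+: 523 × 0.943 + 2783 × 0.689 = 493 + 1917 = 2410
Net migration: 30–39 − 162 → 139; 40–49 − 162 → 783
Giving 217 / 201 / 151 / 139 / 783 / 718 / 2410.

718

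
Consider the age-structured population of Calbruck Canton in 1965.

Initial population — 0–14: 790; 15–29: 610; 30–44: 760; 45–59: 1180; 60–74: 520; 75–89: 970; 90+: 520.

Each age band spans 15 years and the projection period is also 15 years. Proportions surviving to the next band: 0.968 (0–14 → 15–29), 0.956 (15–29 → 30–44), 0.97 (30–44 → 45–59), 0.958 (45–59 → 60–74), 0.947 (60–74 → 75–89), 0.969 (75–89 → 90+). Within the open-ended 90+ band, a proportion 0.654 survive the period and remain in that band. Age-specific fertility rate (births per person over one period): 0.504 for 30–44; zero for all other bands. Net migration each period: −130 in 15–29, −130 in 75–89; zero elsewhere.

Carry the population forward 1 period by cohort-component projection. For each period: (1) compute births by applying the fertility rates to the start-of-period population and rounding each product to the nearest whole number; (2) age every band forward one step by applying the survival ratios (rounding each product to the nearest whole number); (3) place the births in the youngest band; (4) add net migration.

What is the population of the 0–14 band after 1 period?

383

Call the groups 1 to 7, youngest first.
[period 1]
Births: 760 × 0.504 = 383
Group 2: 790 × 0.968 = 765
Group 3: 610 × 0.956 = 583
Group 4: 760 × 0.97 = 737
Group 5: 1180 × 0.958 = 1130
Group 6: 520 × 0.947 = 492
Group 7: 970 × 0.969 + 520 × 0.654 = 940 + 340 = 1280
Net migration: Group 2 − 130 → 635; Group 6 − 130 → 362
End of period: [383, 635, 583, 737, 1130, 362, 1280]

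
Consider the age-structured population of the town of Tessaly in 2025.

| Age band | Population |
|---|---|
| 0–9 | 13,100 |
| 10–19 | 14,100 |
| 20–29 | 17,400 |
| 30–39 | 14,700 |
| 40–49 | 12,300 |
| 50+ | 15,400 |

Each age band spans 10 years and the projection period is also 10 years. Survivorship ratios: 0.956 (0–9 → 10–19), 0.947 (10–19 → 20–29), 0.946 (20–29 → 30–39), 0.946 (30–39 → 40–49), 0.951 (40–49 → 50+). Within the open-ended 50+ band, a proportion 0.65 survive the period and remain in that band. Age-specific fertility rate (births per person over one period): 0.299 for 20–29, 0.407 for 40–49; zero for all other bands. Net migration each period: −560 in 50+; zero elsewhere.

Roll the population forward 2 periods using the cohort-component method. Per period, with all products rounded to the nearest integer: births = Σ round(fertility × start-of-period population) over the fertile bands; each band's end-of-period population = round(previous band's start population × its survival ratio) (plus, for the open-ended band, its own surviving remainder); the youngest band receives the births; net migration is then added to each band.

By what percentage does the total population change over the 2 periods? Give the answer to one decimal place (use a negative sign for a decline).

-1.3

Let group 1 be 0–9 through group 6 = 50+.
Period 1:
Births: 17400 * 0.299 = 5203, 12300 * 0.407 = 5006 ⇒ total 10209
Group 2: 13100 * 0.956 = 12524
Group 3: 14100 * 0.947 = 13353
Group 4: 17400 * 0.946 = 16460
Group 5: 14700 * 0.946 = 13906
Group 6: 12300 * 0.951 + 15400 * 0.65 = 11697 + 10010 = 21707
Net migration: Group 6 − 560 → 21147
Population now: 0–9=10209, 10–19=12524, 20–29=13353, 30–39=16460, 40–49=13906, 50+=21147
Period 2:
Births: 13353 * 0.299 = 3993, 13906 * 0.407 = 5660 ⇒ total 9653
Group 2: 10209 * 0.956 = 9760
Group 3: 12524 * 0.947 = 11860
Group 4: 13353 * 0.946 = 12632
Group 5: 16460 * 0.946 = 15571
Group 6: 13906 * 0.951 + 21147 * 0.65 = 13225 + 13746 = 26971
Net migration: Group 6 − 560 → 26411
Population now: 0–9=9653, 10–19=9760, 20–29=11860, 30–39=12632, 40–49=15571, 50+=26411
Total: 87000 → 85887; change = -1113; percentage change = -1.3%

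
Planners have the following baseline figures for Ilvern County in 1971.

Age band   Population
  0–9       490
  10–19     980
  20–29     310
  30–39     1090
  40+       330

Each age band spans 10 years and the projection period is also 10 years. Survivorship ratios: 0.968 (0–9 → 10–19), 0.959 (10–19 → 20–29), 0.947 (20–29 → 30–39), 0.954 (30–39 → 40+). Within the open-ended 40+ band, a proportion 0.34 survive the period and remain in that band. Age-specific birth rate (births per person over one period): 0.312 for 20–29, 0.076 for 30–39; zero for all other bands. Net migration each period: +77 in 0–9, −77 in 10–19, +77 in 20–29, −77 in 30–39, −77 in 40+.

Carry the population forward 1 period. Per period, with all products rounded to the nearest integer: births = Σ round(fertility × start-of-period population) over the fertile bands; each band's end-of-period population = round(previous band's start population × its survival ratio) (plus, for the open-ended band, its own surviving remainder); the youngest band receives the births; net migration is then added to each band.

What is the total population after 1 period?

— Period 1 —
Births: 310 × 0.312 = 97, 1090 × 0.076 = 83 → 180
10–19: 490 × 0.968 = 474
20–29: 980 × 0.959 = 940
30–39: 310 × 0.947 = 294
40+: 1090 × 0.954 + 330 × 0.34 = 1040 + 112 = 1152
Net migration: 0–9 + 77 → 257; 10–19 − 77 → 397; 20–29 + 77 → 1017; 30–39 − 77 → 217; 40+ − 77 → 1075
Giving 257 / 397 / 1017 / 217 / 1075.
Total after period 1: 257 + 397 + 1017 + 217 + 1075 = 2963

2963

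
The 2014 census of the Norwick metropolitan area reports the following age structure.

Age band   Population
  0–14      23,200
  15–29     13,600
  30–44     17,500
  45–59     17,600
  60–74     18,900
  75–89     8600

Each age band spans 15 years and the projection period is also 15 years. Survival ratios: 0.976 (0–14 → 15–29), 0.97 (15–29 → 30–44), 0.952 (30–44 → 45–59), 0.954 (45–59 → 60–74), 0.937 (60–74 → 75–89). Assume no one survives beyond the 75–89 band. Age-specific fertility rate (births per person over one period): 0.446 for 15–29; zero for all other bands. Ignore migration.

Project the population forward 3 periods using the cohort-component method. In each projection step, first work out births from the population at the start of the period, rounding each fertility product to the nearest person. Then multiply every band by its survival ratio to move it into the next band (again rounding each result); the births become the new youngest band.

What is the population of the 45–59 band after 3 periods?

(Bands numbered youngest = 1 to oldest = 6.)
— Period 1 —
Births: 13600 * 0.446 = 6066
Band 2: 23200 * 0.976 = 22643
Band 3: 13600 * 0.97 = 13192
Band 4: 17500 * 0.952 = 16660
Band 5: 17600 * 0.954 = 16790
Band 6: 18900 * 0.937 = 17709
→ [6066, 22643, 13192, 16660, 16790, 17709]
— Period 2 —
Births: 22643 * 0.446 = 10099
Band 2: 6066 * 0.976 = 5920
Band 3: 22643 * 0.97 = 21964
Band 4: 13192 * 0.952 = 12559
Band 5: 16660 * 0.954 = 15894
Band 6: 16790 * 0.937 = 15732
→ [10099, 5920, 21964, 12559, 15894, 15732]
— Period 3 —
Births: 5920 * 0.446 = 2640
Band 2: 10099 * 0.976 = 9857
Band 3: 5920 * 0.97 = 5742
Band 4: 21964 * 0.952 = 20910
Band 5: 12559 * 0.954 = 11981
Band 6: 15894 * 0.937 = 14893
→ [2640, 9857, 5742, 20910, 11981, 14893]

20910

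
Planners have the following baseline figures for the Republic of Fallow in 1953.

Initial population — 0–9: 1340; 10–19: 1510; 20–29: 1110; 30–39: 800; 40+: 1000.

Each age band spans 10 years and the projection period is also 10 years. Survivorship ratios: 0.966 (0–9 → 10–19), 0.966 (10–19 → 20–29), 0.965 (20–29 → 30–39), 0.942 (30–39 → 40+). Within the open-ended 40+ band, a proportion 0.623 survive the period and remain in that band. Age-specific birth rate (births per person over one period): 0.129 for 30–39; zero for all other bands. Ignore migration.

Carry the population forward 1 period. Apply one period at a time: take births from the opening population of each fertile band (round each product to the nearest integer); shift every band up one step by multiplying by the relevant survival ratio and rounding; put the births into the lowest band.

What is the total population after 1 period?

5304

Period 1.
Births: 800 × 0.129 = 103
10–19: 1340 × 0.966 = 1294
20–29: 1510 × 0.966 = 1459
30–39: 1110 × 0.965 = 1071
40+: 800 × 0.942 + 1000 × 0.623 = 754 + 623 = 1377
End of period: [103, 1294, 1459, 1071, 1377]
Total after period 1: 103 + 1294 + 1459 + 1071 + 1377 = 5304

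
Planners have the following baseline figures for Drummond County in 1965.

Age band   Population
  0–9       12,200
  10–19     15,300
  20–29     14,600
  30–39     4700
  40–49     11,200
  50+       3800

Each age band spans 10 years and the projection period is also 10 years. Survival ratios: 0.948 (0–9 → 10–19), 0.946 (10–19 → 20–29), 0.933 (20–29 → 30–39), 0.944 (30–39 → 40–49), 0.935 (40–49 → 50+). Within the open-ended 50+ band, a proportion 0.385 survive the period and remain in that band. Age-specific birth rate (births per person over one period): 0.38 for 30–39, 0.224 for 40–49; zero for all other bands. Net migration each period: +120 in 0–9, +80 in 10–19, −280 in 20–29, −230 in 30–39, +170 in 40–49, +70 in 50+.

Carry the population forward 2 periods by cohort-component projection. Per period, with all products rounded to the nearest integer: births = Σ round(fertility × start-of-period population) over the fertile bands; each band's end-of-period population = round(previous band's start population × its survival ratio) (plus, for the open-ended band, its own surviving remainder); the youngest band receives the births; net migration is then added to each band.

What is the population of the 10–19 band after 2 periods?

4265

(Bands numbered youngest = 1 to oldest = 6.)
Period 1:
Births: 4700 × 0.38 = 1786 ; 11200 × 0.224 = 2509 → total 4295
Band 2: 12200 × 0.948 = 11566
Band 3: 15300 × 0.946 = 14474
Band 4: 14600 × 0.933 = 13622
Band 5: 4700 × 0.944 = 4437
Band 6: 11200 × 0.935 + 3800 × 0.385 = 10472 + 1463 = 11935
Net migration: Band 1 + 120 → 4415; Band 2 + 80 → 11646; Band 3 − 280 → 14194; Band 4 − 230 → 13392; Band 5 + 170 → 4607; Band 6 + 70 → 12005
Giving 4415 / 11646 / 14194 / 13392 / 4607 / 12005.
Period 2:
Births: 13392 × 0.38 = 5089 ; 4607 × 0.224 = 1032 → total 6121
Band 2: 4415 × 0.948 = 4185
Band 3: 11646 × 0.946 = 11017
Band 4: 14194 × 0.933 = 13243
Band 5: 13392 × 0.944 = 12642
Band 6: 4607 × 0.935 + 12005 × 0.385 = 4308 + 4622 = 8930
Net migration: Band 1 + 120 → 6241; Band 2 + 80 → 4265; Band 3 − 280 → 10737; Band 4 − 230 → 13013; Band 5 + 170 → 12812; Band 6 + 70 → 9000
Giving 6241 / 4265 / 10737 / 13013 / 12812 / 9000.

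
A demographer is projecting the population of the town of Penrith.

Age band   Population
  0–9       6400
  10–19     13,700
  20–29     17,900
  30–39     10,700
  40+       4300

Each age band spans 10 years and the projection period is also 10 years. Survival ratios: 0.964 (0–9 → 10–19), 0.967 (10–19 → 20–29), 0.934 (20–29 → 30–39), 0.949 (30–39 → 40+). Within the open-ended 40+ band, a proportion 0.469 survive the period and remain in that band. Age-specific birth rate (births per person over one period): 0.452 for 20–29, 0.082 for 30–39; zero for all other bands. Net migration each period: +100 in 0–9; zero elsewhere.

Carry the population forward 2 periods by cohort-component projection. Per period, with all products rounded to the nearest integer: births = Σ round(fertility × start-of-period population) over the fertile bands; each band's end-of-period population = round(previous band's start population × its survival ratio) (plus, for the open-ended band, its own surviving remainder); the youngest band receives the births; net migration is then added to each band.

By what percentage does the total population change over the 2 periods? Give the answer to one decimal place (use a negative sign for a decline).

5.9

After projecting period 1:
Births: 17900 × 0.452 = 8091 ; 10700 × 0.082 = 877 → 8968
10–19: 6400 × 0.964 = 6170
20–29: 13700 × 0.967 = 13248
30–39: 17900 × 0.934 = 16719
40+: 10700 × 0.949 + 4300 × 0.469 = 10154 + 2017 = 12171
Net migration: 0–9 + 100 → 9068
End of period: [9068, 6170, 13248, 16719, 12171]
After projecting period 2:
Births: 13248 × 0.452 = 5988 ; 16719 × 0.082 = 1371 → 7359
10–19: 9068 × 0.964 = 8742
20–29: 6170 × 0.967 = 5966
30–39: 13248 × 0.934 = 12374
40+: 16719 × 0.949 + 12171 × 0.469 = 15866 + 5708 = 21574
Net migration: 0–9 + 100 → 7459
End of period: [7459, 8742, 5966, 12374, 21574]
Total: 53000 → 56115; change = 3115; percentage change = 5.9%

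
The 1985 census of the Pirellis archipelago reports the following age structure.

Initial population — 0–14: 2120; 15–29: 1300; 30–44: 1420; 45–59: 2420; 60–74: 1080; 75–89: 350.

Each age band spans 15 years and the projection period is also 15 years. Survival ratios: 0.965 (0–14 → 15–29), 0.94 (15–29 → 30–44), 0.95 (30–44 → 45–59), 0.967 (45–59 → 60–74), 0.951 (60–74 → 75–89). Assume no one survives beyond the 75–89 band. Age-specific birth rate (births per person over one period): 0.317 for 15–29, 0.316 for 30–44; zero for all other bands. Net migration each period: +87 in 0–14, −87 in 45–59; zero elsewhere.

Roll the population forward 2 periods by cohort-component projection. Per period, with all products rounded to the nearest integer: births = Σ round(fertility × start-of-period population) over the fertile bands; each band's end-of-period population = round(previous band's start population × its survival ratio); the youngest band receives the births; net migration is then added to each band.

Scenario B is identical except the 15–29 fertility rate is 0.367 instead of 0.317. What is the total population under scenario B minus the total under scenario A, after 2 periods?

[period 1]
Births: 1300 × 0.317 = 412  |  1420 × 0.316 = 449 ⇒ total 861
15–29: 2120 × 0.965 = 2046
30–44: 1300 × 0.94 = 1222
45–59: 1420 × 0.95 = 1349
60–74: 2420 × 0.967 = 2340
75–89: 1080 × 0.951 = 1027
Net migration: 0–14 + 87 → 948; 45–59 − 87 → 1262
End of period: [948, 2046, 1222, 1262, 2340, 1027]
[period 2]
Births: 2046 × 0.317 = 649  |  1222 × 0.316 = 386 ⇒ total 1035
15–29: 948 × 0.965 = 915
30–44: 2046 × 0.94 = 1923
45–59: 1222 × 0.95 = 1161
60–74: 1262 × 0.967 = 1220
75–89: 2340 × 0.951 = 2225
Net migration: 0–14 + 87 → 1122; 45–59 − 87 → 1074
End of period: [1122, 915, 1923, 1074, 1220, 2225]
Scenario A total after 2 periods: 8479
Scenario B projection —
[period 1]
Births: 1300 × 0.367 = 477  |  1420 × 0.316 = 449 ⇒ total 926
15–29: 2120 × 0.965 = 2046
30–44: 1300 × 0.94 = 1222
45–59: 1420 × 0.95 = 1349
60–74: 2420 × 0.967 = 2340
75–89: 1080 × 0.951 = 1027
Net migration: 0–14 + 87 → 1013; 45–59 − 87 → 1262
End of period: [1013, 2046, 1222, 1262, 2340, 1027]
[period 2]
Births: 2046 × 0.367 = 751  |  1222 × 0.316 = 386 ⇒ total 1137
15–29: 1013 × 0.965 = 978
30–44: 2046 × 0.94 = 1923
45–59: 1222 × 0.95 = 1161
60–74: 1262 × 0.967 = 1220
75–89: 2340 × 0.951 = 2225
Net migration: 0–14 + 87 → 1224; 45–59 − 87 → 1074
End of period: [1224, 978, 1923, 1074, 1220, 2225]
Scenario B total after 2 periods: 8644
Difference B − A = 8644 − 8479 = 165

165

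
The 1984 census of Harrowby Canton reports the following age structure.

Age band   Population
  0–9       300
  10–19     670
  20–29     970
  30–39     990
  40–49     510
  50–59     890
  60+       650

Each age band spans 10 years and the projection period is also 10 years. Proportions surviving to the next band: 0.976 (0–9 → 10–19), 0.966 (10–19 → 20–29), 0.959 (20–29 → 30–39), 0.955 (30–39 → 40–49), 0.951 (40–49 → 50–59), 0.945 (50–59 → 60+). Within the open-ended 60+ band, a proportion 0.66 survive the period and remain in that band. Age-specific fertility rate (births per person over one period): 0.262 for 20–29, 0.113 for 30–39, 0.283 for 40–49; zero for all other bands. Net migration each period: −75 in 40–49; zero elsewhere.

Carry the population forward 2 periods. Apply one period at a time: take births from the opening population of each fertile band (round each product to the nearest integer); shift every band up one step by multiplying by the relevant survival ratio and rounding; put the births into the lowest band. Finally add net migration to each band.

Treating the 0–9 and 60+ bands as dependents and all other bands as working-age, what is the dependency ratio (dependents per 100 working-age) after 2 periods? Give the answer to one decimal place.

Period 1:
Births: 970 * 0.262 = 254 ; 990 * 0.113 = 112 ; 510 * 0.283 = 144 — total 510
10–19: 300 * 0.976 = 293
20–29: 670 * 0.966 = 647
30–39: 970 * 0.959 = 930
40–49: 990 * 0.955 = 945
50–59: 510 * 0.951 = 485
60+: 890 * 0.945 + 650 * 0.66 = 841 + 429 = 1270
Net migration: 40–49 − 75 → 870
Population now: 0–9=510, 10–19=293, 20–29=647, 30–39=930, 40–49=870, 50–59=485, 60+=1270
Period 2:
Births: 647 * 0.262 = 170 ; 930 * 0.113 = 105 ; 870 * 0.283 = 246 — total 521
10–19: 510 * 0.976 = 498
20–29: 293 * 0.966 = 283
30–39: 647 * 0.959 = 620
40–49: 930 * 0.955 = 888
50–59: 870 * 0.951 = 827
60+: 485 * 0.945 + 1270 * 0.66 = 458 + 838 = 1296
Net migration: 40–49 − 75 → 813
Population now: 0–9=521, 10–19=498, 20–29=283, 30–39=620, 40–49=813, 50–59=827, 60+=1296
Dependents (band 0–9 + band 60+) = 521 + 1296 = 1817; working-age = 3041; ratio = 1817/3041 × 100 = 59.8

59.8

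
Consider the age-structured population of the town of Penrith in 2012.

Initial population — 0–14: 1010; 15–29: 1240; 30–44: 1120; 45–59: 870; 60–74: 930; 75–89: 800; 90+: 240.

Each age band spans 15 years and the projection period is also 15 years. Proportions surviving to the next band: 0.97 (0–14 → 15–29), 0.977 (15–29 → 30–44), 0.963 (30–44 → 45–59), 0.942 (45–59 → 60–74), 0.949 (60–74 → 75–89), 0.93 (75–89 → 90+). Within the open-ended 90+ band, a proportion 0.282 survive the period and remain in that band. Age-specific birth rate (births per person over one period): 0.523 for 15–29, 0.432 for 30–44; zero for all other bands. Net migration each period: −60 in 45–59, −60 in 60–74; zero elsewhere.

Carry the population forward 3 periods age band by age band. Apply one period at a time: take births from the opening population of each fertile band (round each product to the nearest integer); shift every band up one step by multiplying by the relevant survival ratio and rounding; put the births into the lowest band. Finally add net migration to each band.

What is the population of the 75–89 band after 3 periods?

854

(Groups numbered youngest = 1 to oldest = 7.)
— Period 1 —
Births: 1240 * 0.523 = 649, 1120 * 0.432 = 484 → total 1133
Group 2: 1010 * 0.97 = 980
Group 3: 1240 * 0.977 = 1211
Group 4: 1120 * 0.963 = 1079
Group 5: 870 * 0.942 = 820
Group 6: 930 * 0.949 = 883
Group 7: 800 * 0.93 + 240 * 0.282 = 744 + 68 = 812
Net migration: Group 4 − 60 → 1019; Group 5 − 60 → 760
Giving 1133 / 980 / 1211 / 1019 / 760 / 883 / 812.
— Period 2 —
Births: 980 * 0.523 = 513, 1211 * 0.432 = 523 → total 1036
Group 2: 1133 * 0.97 = 1099
Group 3: 980 * 0.977 = 957
Group 4: 1211 * 0.963 = 1166
Group 5: 1019 * 0.942 = 960
Group 6: 760 * 0.949 = 721
Group 7: 883 * 0.93 + 812 * 0.282 = 821 + 229 = 1050
Net migration: Group 4 − 60 → 1106; Group 5 − 60 → 900
Giving 1036 / 1099 / 957 / 1106 / 900 / 721 / 1050.
— Period 3 —
Births: 1099 * 0.523 = 575, 957 * 0.432 = 413 → total 988
Group 2: 1036 * 0.97 = 1005
Group 3: 1099 * 0.977 = 1074
Group 4: 957 * 0.963 = 922
Group 5: 1106 * 0.942 = 1042
Group 6: 900 * 0.949 = 854
Group 7: 721 * 0.93 + 1050 * 0.282 = 671 + 296 = 967
Net migration: Group 4 − 60 → 862; Group 5 − 60 → 982
Giving 988 / 1005 / 1074 / 862 / 982 / 854 / 967.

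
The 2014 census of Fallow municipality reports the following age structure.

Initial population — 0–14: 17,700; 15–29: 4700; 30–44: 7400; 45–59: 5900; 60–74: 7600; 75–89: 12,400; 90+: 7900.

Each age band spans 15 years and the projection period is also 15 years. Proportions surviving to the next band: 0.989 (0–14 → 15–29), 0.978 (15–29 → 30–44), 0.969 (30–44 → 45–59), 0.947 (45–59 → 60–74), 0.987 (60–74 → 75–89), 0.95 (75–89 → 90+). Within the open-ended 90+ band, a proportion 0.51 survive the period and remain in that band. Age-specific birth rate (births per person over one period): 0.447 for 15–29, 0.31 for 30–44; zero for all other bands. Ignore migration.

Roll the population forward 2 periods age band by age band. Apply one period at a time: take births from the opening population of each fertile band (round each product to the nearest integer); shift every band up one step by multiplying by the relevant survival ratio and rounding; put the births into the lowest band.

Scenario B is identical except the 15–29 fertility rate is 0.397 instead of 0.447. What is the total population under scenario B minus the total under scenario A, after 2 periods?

Numbering the bands 1..7 from youngest to oldest:
Period 1.
Births: 4700 * 0.447 = 2101  |  7400 * 0.31 = 2294 → total 4395
Band 2: 17700 * 0.989 = 17505
Band 3: 4700 * 0.978 = 4597
Band 4: 7400 * 0.969 = 7171
Band 5: 5900 * 0.947 = 5587
Band 6: 7600 * 0.987 = 7501
Band 7: 12400 * 0.95 + 7900 * 0.51 = 11780 + 4029 = 15809
Population now: 0–14=4395, 15–29=17505, 30–44=4597, 45–59=7171, 60–74=5587, 75–89=7501, 90+=15809
Period 2.
Births: 17505 * 0.447 = 7825  |  4597 * 0.31 = 1425 → total 9250
Band 2: 4395 * 0.989 = 4347
Band 3: 17505 * 0.978 = 17120
Band 4: 4597 * 0.969 = 4454
Band 5: 7171 * 0.947 = 6791
Band 6: 5587 * 0.987 = 5514
Band 7: 7501 * 0.95 + 15809 * 0.51 = 7126 + 8063 = 15189
Population now: 0–14=9250, 15–29=4347, 30–44=17120, 45–59=4454, 60–74=6791, 75–89=5514, 90+=15189
Scenario A total after 2 periods: 62665
Scenario B projection —
Period 1.
Births: 4700 * 0.397 = 1866  |  7400 * 0.31 = 2294 → total 4160
Band 2: 17700 * 0.989 = 17505
Band 3: 4700 * 0.978 = 4597
Band 4: 7400 * 0.969 = 7171
Band 5: 5900 * 0.947 = 5587
Band 6: 7600 * 0.987 = 7501
Band 7: 12400 * 0.95 + 7900 * 0.51 = 11780 + 4029 = 15809
Population now: 0–14=4160, 15–29=17505, 30–44=4597, 45–59=7171, 60–74=5587, 75–89=7501, 90+=15809
Period 2.
Births: 17505 * 0.397 = 6949  |  4597 * 0.31 = 1425 → total 8374
Band 2: 4160 * 0.989 = 4114
Band 3: 17505 * 0.978 = 17120
Band 4: 4597 * 0.969 = 4454
Band 5: 7171 * 0.947 = 6791
Band 6: 5587 * 0.987 = 5514
Band 7: 7501 * 0.95 + 15809 * 0.51 = 7126 + 8063 = 15189
Population now: 0–14=8374, 15–29=4114, 30–44=17120, 45–59=4454, 60–74=6791, 75–89=5514, 90+=15189
Scenario B total after 2 periods: 61556
Difference B − A = 61556 − 62665 = -1109

-1109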